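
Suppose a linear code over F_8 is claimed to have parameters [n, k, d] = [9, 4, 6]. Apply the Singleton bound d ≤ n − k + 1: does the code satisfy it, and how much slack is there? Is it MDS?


Singleton RHS = n − k + 1 = 6, slack = 0, bound satisfied, MDS.

Singleton bound: d ≤ n − k + 1.
Here n = 9, k = 4, so n − k + 1 = 6.
Given d = 6, check d ≤ 6: YES.
Slack = (n − k + 1) − d = 0.
The code is MDS (slack = 0).
Description: the claimed parameters are [9, 4, 6]_8; such a code would be MDS (meets Singleton bound).


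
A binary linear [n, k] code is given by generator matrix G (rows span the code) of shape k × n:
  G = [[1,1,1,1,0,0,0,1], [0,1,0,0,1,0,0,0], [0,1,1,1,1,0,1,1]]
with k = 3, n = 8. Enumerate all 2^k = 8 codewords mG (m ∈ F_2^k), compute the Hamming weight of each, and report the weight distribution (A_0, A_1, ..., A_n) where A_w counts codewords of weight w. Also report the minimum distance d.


Weight distribution: A_0 = 1, A_2 = 1, A_3 = 2, A_4 = 1, A_5 = 2, A_6 = 1. Minimum distance d = 2.

Enumerate all 2^3 = 8 messages m ∈ F_2^3.
For each, compute codeword c = mG in F_2^8, then tally its weight.
  m = 000 → c = 00000000, weight = 0.
  m = 100 → c = 11110001, weight = 5.
  m = 010 → c = 01001000, weight = 2.
  m = 110 → c = 10111001, weight = 5.
  m = 001 → c = 01111011, weight = 6.
  m = 101 → c = 10001010, weight = 3.
  m = 011 → c = 00110011, weight = 4.
  m = 111 → c = 11000010, weight = 3.
Tally weights:
  weight 0: 1 codewords.
  weight 2: 1 codewords.
  weight 3: 2 codewords.
  weight 4: 1 codewords.
  weight 5: 2 codewords.
  weight 6: 1 codewords.
Minimum distance d = smallest w > 0 with A_w > 0 = 2.
Sanity: Σ A_w = 8 = 2^3 = 8 ✓.


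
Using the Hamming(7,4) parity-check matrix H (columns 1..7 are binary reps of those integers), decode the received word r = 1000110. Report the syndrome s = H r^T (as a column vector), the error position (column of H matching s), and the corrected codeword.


s = (0, 1, 0)^T, error position = 2, corrected codeword c = 1100110

Compute s = H r^T mod 2 one row at a time:
  s_1 = 0 + 1 + 1 + 0 = 2 ≡ 0 (mod 2).
  s_2 = 0 + 0 + 1 + 0 = 1 ≡ 1 (mod 2).
  s_3 = 1 + 0 + 1 + 0 = 2 ≡ 0 (mod 2).
s = (0, 1, 0)^T — this equals column 2 of H (binary 010), so error is at position 2.
Correct: flip bit 2 of r = 1000110 to get c = 1100110.


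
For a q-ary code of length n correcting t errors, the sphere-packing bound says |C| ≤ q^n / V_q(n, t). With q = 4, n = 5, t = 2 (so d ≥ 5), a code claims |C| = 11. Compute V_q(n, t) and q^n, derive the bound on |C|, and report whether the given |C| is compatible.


V_q(n, t) = 106, q^n = 1024, Hamming bound = 9, |C| = 11 > bound (violated).

Step 1: Compute V_q(n, t) = Σ_{j=0}^2 C(n, j) (q−1)^j.
  j = 0: C(5,0)·(3)^0 = 1·1 = 1.
  j = 1: C(5,1)·(3)^1 = 5·3 = 15.
  j = 2: C(5,2)·(3)^2 = 10·9 = 90.
  V_q(n, t) = 1 + 15 + 90 = 106.
Step 2: q^n = 4^5 = 1024.
Step 3: Hamming bound ⌊q^n / V_q(n,t)⌋ = ⌊1024/106⌋ = 9.
Step 4: Compare |C| = 11 to 9: violated.
The claimed |C| lies above the Hamming bound, so no 4-ary code of length 5 with d ≥ 5 can have 11 codewords.


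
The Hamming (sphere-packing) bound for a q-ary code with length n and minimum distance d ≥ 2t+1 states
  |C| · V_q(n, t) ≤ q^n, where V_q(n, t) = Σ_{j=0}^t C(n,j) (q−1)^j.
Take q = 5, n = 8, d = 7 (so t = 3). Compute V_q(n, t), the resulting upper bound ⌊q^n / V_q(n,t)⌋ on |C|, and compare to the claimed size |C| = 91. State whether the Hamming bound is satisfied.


V_q(n, t) = 4065, q^n = 390625, Hamming bound = 96, |C| = 91 ≤ bound (satisfied).

Step 1: Compute V_q(n, t) = Σ_{j=0}^3 C(n, j) (q−1)^j.
  j = 0: C(8,0)·(4)^0 = 1·1 = 1.
  j = 1: C(8,1)·(4)^1 = 8·4 = 32.
  j = 2: C(8,2)·(4)^2 = 28·16 = 448.
  j = 3: C(8,3)·(4)^3 = 56·64 = 3584.
  V_q(n, t) = 1 + 32 + 448 + 3584 = 4065.
Step 2: q^n = 5^8 = 390625.
Step 3: Hamming bound ⌊q^n / V_q(n,t)⌋ = ⌊390625/4065⌋ = 96.
Step 4: Compare |C| = 91 to 96: satisfied.
The claimed |C| lies below the Hamming bound.


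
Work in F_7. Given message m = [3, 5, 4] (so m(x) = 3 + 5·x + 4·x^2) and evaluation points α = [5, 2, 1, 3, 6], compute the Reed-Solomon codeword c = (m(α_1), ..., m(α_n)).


c = [2, 1, 5, 5, 2]

Message polynomial: m(x) = 3 + 5·x + 4·x^2 (mod 7).
For each evaluation point α_i, compute m(α_i) mod 7:
  α_1 = 5: Horner steps 4 → 4 → 2, so m(5) = 2.
  α_2 = 2: Horner steps 4 → 6 → 1, so m(2) = 1.
  α_3 = 1: Horner steps 4 → 2 → 5, so m(1) = 5.
  α_4 = 3: Horner steps 4 → 3 → 5, so m(3) = 5.
  α_5 = 6: Horner steps 4 → 1 → 2, so m(6) = 2.
Codeword c = [2, 1, 5, 5, 2] ∈ F_7^5.


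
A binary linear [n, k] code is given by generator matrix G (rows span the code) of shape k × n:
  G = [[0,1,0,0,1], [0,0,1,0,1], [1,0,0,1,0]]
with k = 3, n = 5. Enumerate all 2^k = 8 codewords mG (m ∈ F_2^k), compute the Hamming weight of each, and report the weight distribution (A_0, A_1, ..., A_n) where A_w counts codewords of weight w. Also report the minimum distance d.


Weight distribution: A_0 = 1, A_2 = 4, A_4 = 3. Minimum distance d = 2.

Enumerate all 2^3 = 8 messages m ∈ F_2^3.
For each, compute codeword c = mG in F_2^5, then tally its weight.
  m = 000 → c = 00000, weight = 0.
  m = 100 → c = 01001, weight = 2.
  m = 010 → c = 00101, weight = 2.
  m = 110 → c = 01100, weight = 2.
  m = 001 → c = 10010, weight = 2.
  m = 101 → c = 11011, weight = 4.
  m = 011 → c = 10111, weight = 4.
  m = 111 → c = 11110, weight = 4.
Tally weights:
  weight 0: 1 codewords.
  weight 2: 4 codewords.
  weight 4: 3 codewords.
Minimum distance d = smallest w > 0 with A_w > 0 = 2.
Sanity: Σ A_w = 8 = 2^3 = 8 ✓.


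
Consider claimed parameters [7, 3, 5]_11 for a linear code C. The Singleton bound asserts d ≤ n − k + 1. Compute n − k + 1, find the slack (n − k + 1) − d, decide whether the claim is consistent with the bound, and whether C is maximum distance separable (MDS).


Singleton RHS = n − k + 1 = 5, slack = 0, bound satisfied, MDS.

Singleton bound: d ≤ n − k + 1.
Here n = 7, k = 3, so n − k + 1 = 5.
Given d = 5, check d ≤ 5: YES.
Slack = (n − k + 1) − d = 0.
The code is MDS (slack = 0).
Description: the claimed parameters are [7, 3, 5]_11; such a code would be MDS (meets Singleton bound).


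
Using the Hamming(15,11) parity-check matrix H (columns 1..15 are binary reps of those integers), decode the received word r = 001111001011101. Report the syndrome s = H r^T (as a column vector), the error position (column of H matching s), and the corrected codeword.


s = (1, 0, 0, 0)^T, error position = 8, corrected codeword c = 001111011011101

Compute s = H r^T mod 2 one row at a time:
  s_1 = 0 + 1 + 0 + 1 + 1 + 1 + 0 + 1 = 5 ≡ 1 (mod 2).
  s_2 = 1 + 1 + 1 + 0 + 1 + 1 + 0 + 1 = 6 ≡ 0 (mod 2).
  s_3 = 0 + 1 + 1 + 0 + 0 + 1 + 0 + 1 = 4 ≡ 0 (mod 2).
  s_4 = 0 + 1 + 1 + 0 + 1 + 1 + 1 + 1 = 6 ≡ 0 (mod 2).
s = (1, 0, 0, 0)^T — this equals column 8 of H (binary 1000), so error is at position 8.
Correct: flip bit 8 of r = 001111001011101 to get c = 001111011011101.


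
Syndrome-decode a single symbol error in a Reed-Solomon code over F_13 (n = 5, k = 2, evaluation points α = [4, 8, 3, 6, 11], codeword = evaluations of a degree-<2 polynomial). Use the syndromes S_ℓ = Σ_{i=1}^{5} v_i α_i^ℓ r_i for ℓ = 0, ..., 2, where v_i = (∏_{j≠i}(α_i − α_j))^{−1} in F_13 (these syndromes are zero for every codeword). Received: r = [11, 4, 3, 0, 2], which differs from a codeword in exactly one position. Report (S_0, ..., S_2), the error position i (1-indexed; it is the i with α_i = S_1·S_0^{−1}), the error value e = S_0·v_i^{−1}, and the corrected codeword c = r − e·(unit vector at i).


S = (8, 9, 2), error at position 4, error magnitude e = 12, c = [11, 4, 3, 1, 2].

Step 1: column multipliers v_i = (∏_{j≠i}(α_i − α_j))^{−1} mod 13.
  i = 1 (α = 4): (4−8)(4−3)(4−6)(4−11) = (−4)·1·(−2)·(−7) = −56 ≡ 9, so v_1 = 9^{−1} = 3 (mod 13).
  i = 2 (α = 8): (8−4)(8−3)(8−6)(8−11) = 4·5·2·(−3) = −120 ≡ 10, so v_2 = 10^{−1} = 4 (mod 13).
  i = 3 (α = 3): (3−4)(3−8)(3−6)(3−11) = (−1)·(−5)·(−3)·(−8) = 120 ≡ 3, so v_3 = 3^{−1} = 9 (mod 13).
  i = 4 (α = 6): (6−4)(6−8)(6−3)(6−11) = 2·(−2)·3·(−5) = 60 ≡ 8, so v_4 = 8^{−1} = 5 (mod 13).
  i = 5 (α = 11): (11−4)(11−8)(11−3)(11−6) = 7·3·8·5 = 840 ≡ 8, so v_5 = 8^{−1} = 5 (mod 13).
  v = [3, 4, 9, 5, 5].
Step 2: syndromes of r = [11, 4, 3, 0, 2] (all sums mod 13).
  S_0 = Σ v_i r_i = 3·11 + 4·4 + 9·3 + 5·0 + 5·2 = 86 ≡ 8.
  S_1 = Σ v_i α_i r_i = 3·4·11 + 4·8·4 + 9·3·3 + 5·6·0 + 5·11·2 = 451 ≡ 9.
  α_i^2 mod 13 = [3, 12, 9, 10, 4].
  S_2 = Σ v_i α_i^2 r_i = 3·3·11 + 4·12·4 + 9·9·3 + 5·10·0 + 5·4·2 = 574 ≡ 2.
  S = (8, 9, 2) ≠ 0, so r is not a codeword (an error is present).
Step 3: locate the error. For a single error e at position i, S_ℓ = v_i·e·α_i^ℓ, so α_err = S_1/S_0.
  S_0^{−1} = 8^{−1} = 5 (mod 13), so α_err = 9·5 = 45 ≡ 6 = α_4. Error position i = 4.
  Consistency check: S_2/S_1 = 2·3 = 6 ≡ 6 = α_err ✓ (single-error assumption holds).
Step 4: error magnitude e = S_0/v_4 = S_0·∏_{j≠4}(α_4 − α_j) = 8·8 = 64 ≡ 12 (mod 13).
Step 5: correct position 4: c_4 = r_4 − e = 0 − 12 ≡ 1 (mod 13). Hence c = [11, 4, 3, 1, 2].
  Check: interpolating c through the α_i gives m(x) = 5 + 8·x (degree < 2) with m(α_i) = c_i for every i, so c is indeed a codeword.


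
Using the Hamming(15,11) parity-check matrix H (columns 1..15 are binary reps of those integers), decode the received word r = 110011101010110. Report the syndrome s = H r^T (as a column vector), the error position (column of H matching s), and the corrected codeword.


s = (0, 1, 1, 0)^T, error position = 6, corrected codeword c = 110010101010110

Compute s = H r^T mod 2 one row at a time:
  s_1 = 0 + 1 + 0 + 1 + 0 + 1 + 1 + 0 = 4 ≡ 0 (mod 2).
  s_2 = 0 + 1 + 1 + 1 + 0 + 1 + 1 + 0 = 5 ≡ 1 (mod 2).
  s_3 = 1 + 0 + 1 + 1 + 0 + 1 + 1 + 0 = 5 ≡ 1 (mod 2).
  s_4 = 1 + 0 + 1 + 1 + 1 + 1 + 1 + 0 = 6 ≡ 0 (mod 2).
s = (0, 1, 1, 0)^T — this equals column 6 of H (binary 0110), so error is at position 6.
Correct: flip bit 6 of r = 110011101010110 to get c = 110010101010110.


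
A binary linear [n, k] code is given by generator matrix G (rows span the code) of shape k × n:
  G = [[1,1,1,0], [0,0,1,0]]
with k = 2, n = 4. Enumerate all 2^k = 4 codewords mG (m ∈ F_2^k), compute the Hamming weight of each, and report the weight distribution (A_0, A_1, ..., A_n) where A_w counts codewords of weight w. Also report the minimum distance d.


Weight distribution: A_0 = 1, A_1 = 1, A_2 = 1, A_3 = 1. Minimum distance d = 1.

Enumerate all 2^2 = 4 messages m ∈ F_2^2.
For each, compute codeword c = mG in F_2^4, then tally its weight.
  m = 00 → c = 0000, weight = 0.
  m = 10 → c = 1110, weight = 3.
  m = 01 → c = 0010, weight = 1.
  m = 11 → c = 1100, weight = 2.
Tally weights:
  weight 0: 1 codewords.
  weight 1: 1 codewords.
  weight 2: 1 codewords.
  weight 3: 1 codewords.
Minimum distance d = smallest w > 0 with A_w > 0 = 1.
Sanity: Σ A_w = 4 = 2^2 = 4 ✓.


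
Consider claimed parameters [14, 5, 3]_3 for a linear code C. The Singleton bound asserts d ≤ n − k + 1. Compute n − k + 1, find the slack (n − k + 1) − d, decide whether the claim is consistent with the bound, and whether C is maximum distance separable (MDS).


Singleton RHS = n − k + 1 = 10, slack = 7, bound satisfied, not MDS.

Singleton bound: d ≤ n − k + 1.
Here n = 14, k = 5, so n − k + 1 = 10.
Given d = 3, check d ≤ 10: YES.
Slack = (n − k + 1) − d = 7.
The code is NOT MDS (slack = 7 > 0).
Description: the claimed parameters are [14, 5, 3]_3; such a code would be non-MDS.


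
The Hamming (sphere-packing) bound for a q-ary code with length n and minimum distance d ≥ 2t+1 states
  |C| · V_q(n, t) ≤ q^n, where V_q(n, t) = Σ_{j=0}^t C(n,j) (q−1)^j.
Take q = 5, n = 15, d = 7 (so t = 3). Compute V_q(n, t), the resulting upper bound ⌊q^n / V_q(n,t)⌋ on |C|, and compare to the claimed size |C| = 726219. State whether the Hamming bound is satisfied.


V_q(n, t) = 30861, q^n = 30517578125, Hamming bound = 988871, |C| = 726219 ≤ bound (satisfied).

Step 1: Compute V_q(n, t) = Σ_{j=0}^3 C(n, j) (q−1)^j.
  j = 0: C(15,0)·(4)^0 = 1·1 = 1.
  j = 1: C(15,1)·(4)^1 = 15·4 = 60.
  j = 2: C(15,2)·(4)^2 = 105·16 = 1680.
  j = 3: C(15,3)·(4)^3 = 455·64 = 29120.
  V_q(n, t) = 1 + 60 + 1680 + 29120 = 30861.
Step 2: q^n = 5^15 = 30517578125.
Step 3: Hamming bound ⌊q^n / V_q(n,t)⌋ = ⌊30517578125/30861⌋ = 988871.
Step 4: Compare |C| = 726219 to 988871: satisfied.
The claimed |C| lies below the Hamming bound.


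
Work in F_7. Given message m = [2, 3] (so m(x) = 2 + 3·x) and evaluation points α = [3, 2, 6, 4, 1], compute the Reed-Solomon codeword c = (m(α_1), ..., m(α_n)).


c = [4, 1, 6, 0, 5]

Message polynomial: m(x) = 2 + 3·x (mod 7).
For each evaluation point α_i, compute m(α_i) mod 7:
  α_1 = 3: Horner steps 3 → 4, so m(3) = 4.
  α_2 = 2: Horner steps 3 → 1, so m(2) = 1.
  α_3 = 6: Horner steps 3 → 6, so m(6) = 6.
  α_4 = 4: Horner steps 3 → 0, so m(4) = 0.
  α_5 = 1: Horner steps 3 → 5, so m(1) = 5.
Codeword c = [4, 1, 6, 0, 5] ∈ F_7^5.


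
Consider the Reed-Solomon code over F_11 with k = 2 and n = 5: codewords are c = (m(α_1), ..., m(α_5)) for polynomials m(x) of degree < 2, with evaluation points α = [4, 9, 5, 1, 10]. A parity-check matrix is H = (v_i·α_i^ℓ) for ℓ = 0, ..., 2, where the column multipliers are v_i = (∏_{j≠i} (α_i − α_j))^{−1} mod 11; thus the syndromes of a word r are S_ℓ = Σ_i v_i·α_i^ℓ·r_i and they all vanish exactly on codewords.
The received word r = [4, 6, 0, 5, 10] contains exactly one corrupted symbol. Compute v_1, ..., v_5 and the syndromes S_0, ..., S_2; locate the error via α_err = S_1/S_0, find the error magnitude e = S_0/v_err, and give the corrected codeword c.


S = (5, 6, 5), error at position 5, error magnitude e = 8, c = [4, 6, 0, 5, 2].

Step 1: column multipliers v_i = (∏_{j≠i}(α_i − α_j))^{−1} mod 11.
  i = 1 (α = 4): (4−9)(4−5)(4−1)(4−10) = (−5)·(−1)·3·(−6) = −90 ≡ 9, so v_1 = 9^{−1} = 5 (mod 11).
  i = 2 (α = 9): (9−4)(9−5)(9−1)(9−10) = 5·4·8·(−1) = −160 ≡ 5, so v_2 = 5^{−1} = 9 (mod 11).
  i = 3 (α = 5): (5−4)(5−9)(5−1)(5−10) = 1·(−4)·4·(−5) = 80 ≡ 3, so v_3 = 3^{−1} = 4 (mod 11).
  i = 4 (α = 1): (1−4)(1−9)(1−5)(1−10) = (−3)·(−8)·(−4)·(−9) = 864 ≡ 6, so v_4 = 6^{−1} = 2 (mod 11).
  i = 5 (α = 10): (10−4)(10−9)(10−5)(10−1) = 6·1·5·9 = 270 ≡ 6, so v_5 = 6^{−1} = 2 (mod 11).
  v = [5, 9, 4, 2, 2].
Step 2: syndromes of r = [4, 6, 0, 5, 10] (all sums mod 11).
  S_0 = Σ v_i r_i = 5·4 + 9·6 + 4·0 + 2·5 + 2·10 = 104 ≡ 5.
  S_1 = Σ v_i α_i r_i = 5·4·4 + 9·9·6 + 4·5·0 + 2·1·5 + 2·10·10 = 776 ≡ 6.
  α_i^2 mod 11 = [5, 4, 3, 1, 1].
  S_2 = Σ v_i α_i^2 r_i = 5·5·4 + 9·4·6 + 4·3·0 + 2·1·5 + 2·1·10 = 346 ≡ 5.
  S = (5, 6, 5) ≠ 0, so r is not a codeword (an error is present).
Step 3: locate the error. For a single error e at position i, S_ℓ = v_i·e·α_i^ℓ, so α_err = S_1/S_0.
  S_0^{−1} = 5^{−1} = 9 (mod 11), so α_err = 6·9 = 54 ≡ 10 = α_5. Error position i = 5.
  Consistency check: S_2/S_1 = 5·2 = 10 ≡ 10 = α_err ✓ (single-error assumption holds).
Step 4: error magnitude e = S_0/v_5 = S_0·∏_{j≠5}(α_5 − α_j) = 5·6 = 30 ≡ 8 (mod 11).
Step 5: correct position 5: c_5 = r_5 − e = 10 − 8 ≡ 2 (mod 11). Hence c = [4, 6, 0, 5, 2].
  Check: interpolating c through the α_i gives m(x) = 9 + 7·x (degree < 2) with m(α_i) = c_i for every i, so c is indeed a codeword.


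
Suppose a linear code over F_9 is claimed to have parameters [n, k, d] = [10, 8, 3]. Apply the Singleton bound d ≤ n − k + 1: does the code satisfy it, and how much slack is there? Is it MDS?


Singleton RHS = n − k + 1 = 3, slack = 0, bound satisfied, MDS.

Singleton bound: d ≤ n − k + 1.
Here n = 10, k = 8, so n − k + 1 = 3.
Given d = 3, check d ≤ 3: YES.
Slack = (n − k + 1) − d = 0.
The code is MDS (slack = 0).
Description: the claimed parameters are [10, 8, 3]_9; such a code would be MDS (meets Singleton bound).


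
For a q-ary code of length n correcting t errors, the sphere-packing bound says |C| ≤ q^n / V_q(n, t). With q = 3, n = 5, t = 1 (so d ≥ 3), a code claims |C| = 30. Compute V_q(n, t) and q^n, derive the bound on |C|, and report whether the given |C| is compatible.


V_q(n, t) = 11, q^n = 243, Hamming bound = 22, |C| = 30 > bound (violated).

Step 1: Compute V_q(n, t) = Σ_{j=0}^1 C(n, j) (q−1)^j.
  j = 0: C(5,0)·(2)^0 = 1·1 = 1.
  j = 1: C(5,1)·(2)^1 = 5·2 = 10.
  V_q(n, t) = 1 + 10 = 11.
Step 2: q^n = 3^5 = 243.
Step 3: Hamming bound ⌊q^n / V_q(n,t)⌋ = ⌊243/11⌋ = 22.
Step 4: Compare |C| = 30 to 22: violated.
The claimed |C| lies above the Hamming bound, so no 3-ary code of length 5 with d ≥ 3 can have 30 codewords.


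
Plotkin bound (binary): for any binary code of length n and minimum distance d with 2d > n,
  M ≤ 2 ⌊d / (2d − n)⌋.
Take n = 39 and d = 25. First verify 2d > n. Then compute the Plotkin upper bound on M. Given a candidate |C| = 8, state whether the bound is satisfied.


Plotkin bound M ≤ 4; given |C| = 8 > bound (violated).

Check applicability: 2d = 50, n = 39.
2d − n = 11 > 0, so Plotkin applies.
Compute d/(2d−n) = 25/11 ≈ 2.2727.
⌊d/(2d−n)⌋ = 2.
Plotkin bound: M ≤ 2·2 = 4.
Given |C| = 8, check: VIOLATED.
This |C| is above the Plotkin bound, so no binary code with n = 39, d = 25 and 8 codewords exists.


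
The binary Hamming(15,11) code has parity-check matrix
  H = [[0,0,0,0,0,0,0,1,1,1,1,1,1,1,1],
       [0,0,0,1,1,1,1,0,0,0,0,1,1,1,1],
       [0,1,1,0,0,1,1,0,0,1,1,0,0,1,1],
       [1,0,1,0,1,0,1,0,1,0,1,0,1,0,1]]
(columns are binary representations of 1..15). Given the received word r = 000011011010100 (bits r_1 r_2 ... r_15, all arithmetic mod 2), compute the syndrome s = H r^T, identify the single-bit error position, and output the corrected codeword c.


s = (0, 1, 0, 0)^T, error position = 4, corrected codeword c = 000111011010100

Compute s = H r^T mod 2 one row at a time:
  s_1 = 1 + 1 + 0 + 1 + 0 + 1 + 0 + 0 = 4 ≡ 0 (mod 2).
  s_2 = 0 + 1 + 1 + 0 + 0 + 1 + 0 + 0 = 3 ≡ 1 (mod 2).
  s_3 = 0 + 0 + 1 + 0 + 0 + 1 + 0 + 0 = 2 ≡ 0 (mod 2).
  s_4 = 0 + 0 + 1 + 0 + 1 + 1 + 1 + 0 = 4 ≡ 0 (mod 2).
s = (0, 1, 0, 0)^T — this equals column 4 of H (binary 0100), so error is at position 4.
Correct: flip bit 4 of r = 000011011010100 to get c = 000111011010100.


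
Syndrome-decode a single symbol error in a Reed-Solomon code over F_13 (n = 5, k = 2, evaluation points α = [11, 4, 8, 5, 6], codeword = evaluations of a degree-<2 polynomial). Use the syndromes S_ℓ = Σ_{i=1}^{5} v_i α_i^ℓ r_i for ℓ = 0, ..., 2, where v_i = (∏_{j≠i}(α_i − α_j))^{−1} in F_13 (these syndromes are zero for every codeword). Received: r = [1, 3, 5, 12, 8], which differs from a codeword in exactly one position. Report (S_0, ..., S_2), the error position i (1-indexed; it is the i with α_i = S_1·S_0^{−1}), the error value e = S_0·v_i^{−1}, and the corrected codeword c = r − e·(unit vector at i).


S = (3, 11, 10), error at position 3, error magnitude e = 5, c = [1, 3, 0, 12, 8].

Step 1: column multipliers v_i = (∏_{j≠i}(α_i − α_j))^{−1} mod 13.
  i = 1 (α = 11): (11−4)(11−8)(11−5)(11−6) = 7·3·6·5 = 630 ≡ 6, so v_1 = 6^{−1} = 11 (mod 13).
  i = 2 (α = 4): (4−11)(4−8)(4−5)(4−6) = (−7)·(−4)·(−1)·(−2) = 56 ≡ 4, so v_2 = 4^{−1} = 10 (mod 13).
  i = 3 (α = 8): (8−11)(8−4)(8−5)(8−6) = (−3)·4·3·2 = −72 ≡ 6, so v_3 = 6^{−1} = 11 (mod 13).
  i = 4 (α = 5): (5−11)(5−4)(5−8)(5−6) = (−6)·1·(−3)·(−1) = −18 ≡ 8, so v_4 = 8^{−1} = 5 (mod 13).
  i = 5 (α = 6): (6−11)(6−4)(6−8)(6−5) = (−5)·2·(−2)·1 = 20 ≡ 7, so v_5 = 7^{−1} = 2 (mod 13).
  v = [11, 10, 11, 5, 2].
Step 2: syndromes of r = [1, 3, 5, 12, 8] (all sums mod 13).
  S_0 = Σ v_i r_i = 11·1 + 10·3 + 11·5 + 5·12 + 2·8 = 172 ≡ 3.
  S_1 = Σ v_i α_i r_i = 11·11·1 + 10·4·3 + 11·8·5 + 5·5·12 + 2·6·8 = 1077 ≡ 11.
  α_i^2 mod 13 = [4, 3, 12, 12, 10].
  S_2 = Σ v_i α_i^2 r_i = 11·4·1 + 10·3·3 + 11·12·5 + 5·12·12 + 2·10·8 = 1674 ≡ 10.
  S = (3, 11, 10) ≠ 0, so r is not a codeword (an error is present).
Step 3: locate the error. For a single error e at position i, S_ℓ = v_i·e·α_i^ℓ, so α_err = S_1/S_0.
  S_0^{−1} = 3^{−1} = 9 (mod 13), so α_err = 11·9 = 99 ≡ 8 = α_3. Error position i = 3.
  Consistency check: S_2/S_1 = 10·6 = 60 ≡ 8 = α_err ✓ (single-error assumption holds).
Step 4: error magnitude e = S_0/v_3 = S_0·∏_{j≠3}(α_3 − α_j) = 3·6 = 18 ≡ 5 (mod 13).
Step 5: correct position 3: c_3 = r_3 − e = 5 − 5 ≡ 0 (mod 13). Hence c = [1, 3, 0, 12, 8].
  Check: interpolating c through the α_i gives m(x) = 6 + 9·x (degree < 2) with m(α_i) = c_i for every i, so c is indeed a codeword.


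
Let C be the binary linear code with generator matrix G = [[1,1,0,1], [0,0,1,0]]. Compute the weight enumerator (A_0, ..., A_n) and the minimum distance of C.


Weight distribution: A_0 = 1, A_1 = 1, A_3 = 1, A_4 = 1. Minimum distance d = 1.

Enumerate all 2^2 = 4 messages m ∈ F_2^2.
For each, compute codeword c = mG in F_2^4, then tally its weight.
  m = 00 → c = 0000, weight = 0.
  m = 10 → c = 1101, weight = 3.
  m = 01 → c = 0010, weight = 1.
  m = 11 → c = 1111, weight = 4.
Tally weights:
  weight 0: 1 codewords.
  weight 1: 1 codewords.
  weight 3: 1 codewords.
  weight 4: 1 codewords.
Minimum distance d = smallest w > 0 with A_w > 0 = 1.
Sanity: Σ A_w = 4 = 2^2 = 4 ✓.


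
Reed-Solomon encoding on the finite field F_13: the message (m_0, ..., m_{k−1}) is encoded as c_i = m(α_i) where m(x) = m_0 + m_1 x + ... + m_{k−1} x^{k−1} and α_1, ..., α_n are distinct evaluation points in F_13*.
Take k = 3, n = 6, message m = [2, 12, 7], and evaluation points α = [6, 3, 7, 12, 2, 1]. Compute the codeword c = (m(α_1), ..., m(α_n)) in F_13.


c = [1, 10, 0, 10, 2, 8]

Message polynomial: m(x) = 2 + 12·x + 7·x^2 (mod 13).
For each evaluation point α_i, compute m(α_i) mod 13:
  α_1 = 6: Horner steps 7 → 2 → 1, so m(6) = 1.
  α_2 = 3: Horner steps 7 → 7 → 10, so m(3) = 10.
  α_3 = 7: Horner steps 7 → 9 → 0, so m(7) = 0.
  α_4 = 12: Horner steps 7 → 5 → 10, so m(12) = 10.
  α_5 = 2: Horner steps 7 → 0 → 2, so m(2) = 2.
  α_6 = 1: Horner steps 7 → 6 → 8, so m(1) = 8.
Codeword c = [1, 10, 0, 10, 2, 8] ∈ F_13^6.


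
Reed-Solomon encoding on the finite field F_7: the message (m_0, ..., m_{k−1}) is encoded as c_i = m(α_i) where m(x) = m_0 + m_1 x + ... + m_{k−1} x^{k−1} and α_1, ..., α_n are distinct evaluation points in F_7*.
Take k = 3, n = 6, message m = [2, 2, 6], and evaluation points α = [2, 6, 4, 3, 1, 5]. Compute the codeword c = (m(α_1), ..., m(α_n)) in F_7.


c = [2, 6, 1, 6, 3, 1]

Message polynomial: m(x) = 2 + 2·x + 6·x^2 (mod 7).
For each evaluation point α_i, compute m(α_i) mod 7:
  α_1 = 2: Horner steps 6 → 0 → 2, so m(2) = 2.
  α_2 = 6: Horner steps 6 → 3 → 6, so m(6) = 6.
  α_3 = 4: Horner steps 6 → 5 → 1, so m(4) = 1.
  α_4 = 3: Horner steps 6 → 6 → 6, so m(3) = 6.
  α_5 = 1: Horner steps 6 → 1 → 3, so m(1) = 3.
  α_6 = 5: Horner steps 6 → 4 → 1, so m(5) = 1.
Codeword c = [2, 6, 1, 6, 3, 1] ∈ F_7^6.


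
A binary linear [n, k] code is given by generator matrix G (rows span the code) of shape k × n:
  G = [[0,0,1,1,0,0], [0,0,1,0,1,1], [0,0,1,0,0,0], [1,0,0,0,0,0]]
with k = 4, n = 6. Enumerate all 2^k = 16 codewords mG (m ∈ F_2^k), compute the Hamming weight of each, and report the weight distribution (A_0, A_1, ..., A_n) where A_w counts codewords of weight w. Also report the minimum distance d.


Weight distribution: A_0 = 1, A_1 = 3, A_2 = 4, A_3 = 4, A_4 = 3, A_5 = 1. Minimum distance d = 1.

Enumerate all 2^4 = 16 messages m ∈ F_2^4.
For each, compute codeword c = mG in F_2^6, then tally its weight.
  m = 0000 → c = 000000, weight = 0.
  m = 1000 → c = 001100, weight = 2.
  m = 0100 → c = 001011, weight = 3.
  m = 1100 → c = 000111, weight = 3.
  m = 0010 → c = 001000, weight = 1.
  m = 1010 → c = 000100, weight = 1.
  m = 0110 → c = 000011, weight = 2.
  m = 1110 → c = 001111, weight = 4.
  m = 0001 → c = 100000, weight = 1.
  m = 1001 → c = 101100, weight = 3.
  m = 0101 → c = 101011, weight = 4.
  m = 1101 → c = 100111, weight = 4.
  m = 0011 → c = 101000, weight = 2.
  m = 1011 → c = 100100, weight = 2.
  m = 0111 → c = 100011, weight = 3.
  m = 1111 → c = 101111, weight = 5.
Tally weights:
  weight 0: 1 codewords.
  weight 1: 3 codewords.
  weight 2: 4 codewords.
  weight 3: 4 codewords.
  weight 4: 3 codewords.
  weight 5: 1 codewords.
Minimum distance d = smallest w > 0 with A_w > 0 = 1.
Sanity: Σ A_w = 16 = 2^4 = 16 ✓.


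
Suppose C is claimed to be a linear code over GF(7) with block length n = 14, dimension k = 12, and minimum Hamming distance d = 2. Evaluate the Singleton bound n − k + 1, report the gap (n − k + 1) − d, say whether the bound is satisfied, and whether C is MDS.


Singleton RHS = n − k + 1 = 3, slack = 1, bound satisfied, not MDS.

Singleton bound: d ≤ n − k + 1.
Here n = 14, k = 12, so n − k + 1 = 3.
Given d = 2, check d ≤ 3: YES.
Slack = (n − k + 1) − d = 1.
The code is NOT MDS (slack = 1 > 0).
Description: the claimed parameters are [14, 12, 2]_7; such a code would be non-MDS.


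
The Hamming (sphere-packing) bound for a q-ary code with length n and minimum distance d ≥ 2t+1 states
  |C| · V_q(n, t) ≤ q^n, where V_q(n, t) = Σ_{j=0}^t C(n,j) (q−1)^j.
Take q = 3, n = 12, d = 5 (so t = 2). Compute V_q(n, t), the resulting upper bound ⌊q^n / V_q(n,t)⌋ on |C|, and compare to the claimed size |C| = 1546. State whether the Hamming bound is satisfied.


V_q(n, t) = 289, q^n = 531441, Hamming bound = 1838, |C| = 1546 ≤ bound (satisfied).

Step 1: Compute V_q(n, t) = Σ_{j=0}^2 C(n, j) (q−1)^j.
  j = 0: C(12,0)·(2)^0 = 1·1 = 1.
  j = 1: C(12,1)·(2)^1 = 12·2 = 24.
  j = 2: C(12,2)·(2)^2 = 66·4 = 264.
  V_q(n, t) = 1 + 24 + 264 = 289.
Step 2: q^n = 3^12 = 531441.
Step 3: Hamming bound ⌊q^n / V_q(n,t)⌋ = ⌊531441/289⌋ = 1838.
Step 4: Compare |C| = 1546 to 1838: satisfied.
The claimed |C| lies below the Hamming bound.


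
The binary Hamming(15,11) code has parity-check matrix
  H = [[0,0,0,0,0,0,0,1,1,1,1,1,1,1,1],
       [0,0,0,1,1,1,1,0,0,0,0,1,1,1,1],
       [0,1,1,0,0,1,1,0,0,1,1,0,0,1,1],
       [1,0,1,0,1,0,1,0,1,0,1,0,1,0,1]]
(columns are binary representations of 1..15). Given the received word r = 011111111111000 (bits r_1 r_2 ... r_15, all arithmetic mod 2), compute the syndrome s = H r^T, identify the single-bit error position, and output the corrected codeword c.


s = (1, 1, 0, 1)^T, error position = 13, corrected codeword c = 011111111111100

Compute s = H r^T mod 2 one row at a time:
  s_1 = 1 + 1 + 1 + 1 + 1 + 0 + 0 + 0 = 5 ≡ 1 (mod 2).
  s_2 = 1 + 1 + 1 + 1 + 1 + 0 + 0 + 0 = 5 ≡ 1 (mod 2).
  s_3 = 1 + 1 + 1 + 1 + 1 + 1 + 0 + 0 = 6 ≡ 0 (mod 2).
  s_4 = 0 + 1 + 1 + 1 + 1 + 1 + 0 + 0 = 5 ≡ 1 (mod 2).
s = (1, 1, 0, 1)^T — this equals column 13 of H (binary 1101), so error is at position 13.
Correct: flip bit 13 of r = 011111111111000 to get c = 011111111111100.


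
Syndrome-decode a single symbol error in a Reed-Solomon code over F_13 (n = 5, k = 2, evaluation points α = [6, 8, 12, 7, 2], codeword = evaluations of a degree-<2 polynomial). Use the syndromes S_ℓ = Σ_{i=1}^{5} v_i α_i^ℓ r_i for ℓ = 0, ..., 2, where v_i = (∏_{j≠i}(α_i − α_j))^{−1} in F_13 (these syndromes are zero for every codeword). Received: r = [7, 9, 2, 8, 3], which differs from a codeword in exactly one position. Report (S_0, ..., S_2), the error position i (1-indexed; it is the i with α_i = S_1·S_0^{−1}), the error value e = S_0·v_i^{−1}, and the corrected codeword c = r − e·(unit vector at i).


S = (7, 6, 7), error at position 3, error magnitude e = 2, c = [7, 9, 0, 8, 3].

Step 1: column multipliers v_i = (∏_{j≠i}(α_i − α_j))^{−1} mod 13.
  i = 1 (α = 6): (6−8)(6−12)(6−7)(6−2) = (−2)·(−6)·(−1)·4 = −48 ≡ 4, so v_1 = 4^{−1} = 10 (mod 13).
  i = 2 (α = 8): (8−6)(8−12)(8−7)(8−2) = 2·(−4)·1·6 = −48 ≡ 4, so v_2 = 4^{−1} = 10 (mod 13).
  i = 3 (α = 12): (12−6)(12−8)(12−7)(12−2) = 6·4·5·10 = 1200 ≡ 4, so v_3 = 4^{−1} = 10 (mod 13).
  i = 4 (α = 7): (7−6)(7−8)(7−12)(7−2) = 1·(−1)·(−5)·5 = 25 ≡ 12, so v_4 = 12^{−1} = 12 (mod 13).
  i = 5 (α = 2): (2−6)(2−8)(2−12)(2−7) = (−4)·(−6)·(−10)·(−5) = 1200 ≡ 4, so v_5 = 4^{−1} = 10 (mod 13).
  v = [10, 10, 10, 12, 10].
Step 2: syndromes of r = [7, 9, 2, 8, 3] (all sums mod 13).
  S_0 = Σ v_i r_i = 10·7 + 10·9 + 10·2 + 12·8 + 10·3 = 306 ≡ 7.
  S_1 = Σ v_i α_i r_i = 10·6·7 + 10·8·9 + 10·12·2 + 12·7·8 + 10·2·3 = 2112 ≡ 6.
  α_i^2 mod 13 = [10, 12, 1, 10, 4].
  S_2 = Σ v_i α_i^2 r_i = 10·10·7 + 10·12·9 + 10·1·2 + 12·10·8 + 10·4·3 = 2880 ≡ 7.
  S = (7, 6, 7) ≠ 0, so r is not a codeword (an error is present).
Step 3: locate the error. For a single error e at position i, S_ℓ = v_i·e·α_i^ℓ, so α_err = S_1/S_0.
  S_0^{−1} = 7^{−1} = 2 (mod 13), so α_err = 6·2 = 12 ≡ 12 = α_3. Error position i = 3.
  Consistency check: S_2/S_1 = 7·11 = 77 ≡ 12 = α_err ✓ (single-error assumption holds).
Step 4: error magnitude e = S_0/v_3 = S_0·∏_{j≠3}(α_3 − α_j) = 7·4 = 28 ≡ 2 (mod 13).
Step 5: correct position 3: c_3 = r_3 − e = 2 − 2 ≡ 0 (mod 13). Hence c = [7, 9, 0, 8, 3].
  Check: interpolating c through the α_i gives m(x) = 1 + 1·x (degree < 2) with m(α_i) = c_i for every i, so c is indeed a codeword.


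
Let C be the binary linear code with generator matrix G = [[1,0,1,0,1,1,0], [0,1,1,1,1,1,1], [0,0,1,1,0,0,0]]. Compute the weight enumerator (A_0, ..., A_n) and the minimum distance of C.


Weight distribution: A_0 = 1, A_2 = 1, A_4 = 5, A_6 = 1. Minimum distance d = 2.

Enumerate all 2^3 = 8 messages m ∈ F_2^3.
For each, compute codeword c = mG in F_2^7, then tally its weight.
  m = 000 → c = 0000000, weight = 0.
  m = 100 → c = 1010110, weight = 4.
  m = 010 → c = 0111111, weight = 6.
  m = 110 → c = 1101001, weight = 4.
  m = 001 → c = 0011000, weight = 2.
  m = 101 → c = 1001110, weight = 4.
  m = 011 → c = 0100111, weight = 4.
  m = 111 → c = 1110001, weight = 4.
Tally weights:
  weight 0: 1 codewords.
  weight 2: 1 codewords.
  weight 4: 5 codewords.
  weight 6: 1 codewords.
Minimum distance d = smallest w > 0 with A_w > 0 = 2.
Sanity: Σ A_w = 8 = 2^3 = 8 ✓.


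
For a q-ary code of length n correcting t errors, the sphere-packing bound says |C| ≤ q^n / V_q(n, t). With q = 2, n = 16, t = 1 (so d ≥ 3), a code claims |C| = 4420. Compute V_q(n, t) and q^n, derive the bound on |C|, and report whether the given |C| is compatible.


V_q(n, t) = 17, q^n = 65536, Hamming bound = 3855, |C| = 4420 > bound (violated).

Step 1: Compute V_q(n, t) = Σ_{j=0}^1 C(n, j) (q−1)^j.
  j = 0: C(16,0)·(1)^0 = 1·1 = 1.
  j = 1: C(16,1)·(1)^1 = 16·1 = 16.
  V_q(n, t) = 1 + 16 = 17.
Step 2: q^n = 2^16 = 65536.
Step 3: Hamming bound ⌊q^n / V_q(n,t)⌋ = ⌊65536/17⌋ = 3855.
Step 4: Compare |C| = 4420 to 3855: violated.
The claimed |C| lies above the Hamming bound, so no 2-ary code of length 16 with d ≥ 3 can have 4420 codewords.


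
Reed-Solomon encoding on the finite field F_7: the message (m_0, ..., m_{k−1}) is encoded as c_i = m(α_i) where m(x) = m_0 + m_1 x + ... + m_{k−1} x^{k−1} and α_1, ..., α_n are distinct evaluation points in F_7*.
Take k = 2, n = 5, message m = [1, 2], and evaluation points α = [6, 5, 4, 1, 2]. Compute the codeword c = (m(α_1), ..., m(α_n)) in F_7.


c = [6, 4, 2, 3, 5]

Message polynomial: m(x) = 1 + 2·x (mod 7).
For each evaluation point α_i, compute m(α_i) mod 7:
  α_1 = 6: Horner steps 2 → 6, so m(6) = 6.
  α_2 = 5: Horner steps 2 → 4, so m(5) = 4.
  α_3 = 4: Horner steps 2 → 2, so m(4) = 2.
  α_4 = 1: Horner steps 2 → 3, so m(1) = 3.
  α_5 = 2: Horner steps 2 → 5, so m(2) = 5.
Codeword c = [6, 4, 2, 3, 5] ∈ F_7^5.


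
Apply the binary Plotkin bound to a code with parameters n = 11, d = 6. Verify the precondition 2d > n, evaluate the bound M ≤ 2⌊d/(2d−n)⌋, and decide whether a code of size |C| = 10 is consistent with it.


Plotkin bound M ≤ 12; given |C| = 10 ≤ bound (satisfied).

Check applicability: 2d = 12, n = 11.
2d − n = 1 > 0, so Plotkin applies.
Compute d/(2d−n) = 6/1 ≈ 6.0000.
⌊d/(2d−n)⌋ = 6.
Plotkin bound: M ≤ 2·6 = 12.
Given |C| = 10, check: satisfied.
This |C| is below the Plotkin bound.


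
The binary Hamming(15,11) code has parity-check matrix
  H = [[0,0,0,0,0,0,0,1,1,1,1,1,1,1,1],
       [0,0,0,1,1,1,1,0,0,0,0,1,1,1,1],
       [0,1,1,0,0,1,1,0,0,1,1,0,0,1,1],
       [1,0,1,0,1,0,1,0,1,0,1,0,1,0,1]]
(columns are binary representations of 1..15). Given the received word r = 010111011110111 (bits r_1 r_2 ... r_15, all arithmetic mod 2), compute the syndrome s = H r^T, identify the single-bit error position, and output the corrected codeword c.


s = (1, 0, 0, 1)^T, error position = 9, corrected codeword c = 010111010110111

Compute s = H r^T mod 2 one row at a time:
  s_1 = 1 + 1 + 1 + 1 + 0 + 1 + 1 + 1 = 7 ≡ 1 (mod 2).
  s_2 = 1 + 1 + 1 + 0 + 0 + 1 + 1 + 1 = 6 ≡ 0 (mod 2).
  s_3 = 1 + 0 + 1 + 0 + 1 + 1 + 1 + 1 = 6 ≡ 0 (mod 2).
  s_4 = 0 + 0 + 1 + 0 + 1 + 1 + 1 + 1 = 5 ≡ 1 (mod 2).
s = (1, 0, 0, 1)^T — this equals column 9 of H (binary 1001), so error is at position 9.
Correct: flip bit 9 of r = 010111011110111 to get c = 010111010110111.


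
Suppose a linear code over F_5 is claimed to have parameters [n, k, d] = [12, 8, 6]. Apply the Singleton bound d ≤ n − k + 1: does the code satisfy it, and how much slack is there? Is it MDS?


Singleton RHS = n − k + 1 = 5, slack = -1, bound violated (no such code; not MDS).

Singleton bound: d ≤ n − k + 1.
Here n = 12, k = 8, so n − k + 1 = 5.
Given d = 6, check d ≤ 5: NO.
Slack = (n − k + 1) − d = -1.
The slack is negative: d = 6 exceeds n − k + 1 = 5 by 1, so the Singleton bound is violated and no linear [12, 8, 6]_5 code can exist. In particular it is not MDS (MDS requires d = n − k + 1 exactly).
Description: the claimed parameters are [12, 8, 6]_5; such a code would be impossible (violates the Singleton bound).


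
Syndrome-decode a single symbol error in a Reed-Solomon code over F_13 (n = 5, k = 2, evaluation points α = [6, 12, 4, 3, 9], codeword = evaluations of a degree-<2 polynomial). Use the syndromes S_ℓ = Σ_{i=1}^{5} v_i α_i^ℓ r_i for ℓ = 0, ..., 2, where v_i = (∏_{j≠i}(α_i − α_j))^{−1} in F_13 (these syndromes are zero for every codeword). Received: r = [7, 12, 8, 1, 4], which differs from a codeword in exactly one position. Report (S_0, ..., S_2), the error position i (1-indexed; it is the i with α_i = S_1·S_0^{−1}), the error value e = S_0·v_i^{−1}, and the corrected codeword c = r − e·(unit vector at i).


S = (6, 10, 8), error at position 1, error magnitude e = 11, c = [9, 12, 8, 1, 4].

Step 1: column multipliers v_i = (∏_{j≠i}(α_i − α_j))^{−1} mod 13.
  i = 1 (α = 6): (6−12)(6−4)(6−3)(6−9) = (−6)·2·3·(−3) = 108 ≡ 4, so v_1 = 4^{−1} = 10 (mod 13).
  i = 2 (α = 12): (12−6)(12−4)(12−3)(12−9) = 6·8·9·3 = 1296 ≡ 9, so v_2 = 9^{−1} = 3 (mod 13).
  i = 3 (α = 4): (4−6)(4−12)(4−3)(4−9) = (−2)·(−8)·1·(−5) = −80 ≡ 11, so v_3 = 11^{−1} = 6 (mod 13).
  i = 4 (α = 3): (3−6)(3−12)(3−4)(3−9) = (−3)·(−9)·(−1)·(−6) = 162 ≡ 6, so v_4 = 6^{−1} = 11 (mod 13).
  i = 5 (α = 9): (9−6)(9−12)(9−4)(9−3) = 3·(−3)·5·6 = −270 ≡ 3, so v_5 = 3^{−1} = 9 (mod 13).
  v = [10, 3, 6, 11, 9].
Step 2: syndromes of r = [7, 12, 8, 1, 4] (all sums mod 13).
  S_0 = Σ v_i r_i = 10·7 + 3·12 + 6·8 + 11·1 + 9·4 = 201 ≡ 6.
  S_1 = Σ v_i α_i r_i = 10·6·7 + 3·12·12 + 6·4·8 + 11·3·1 + 9·9·4 = 1401 ≡ 10.
  α_i^2 mod 13 = [10, 1, 3, 9, 3].
  S_2 = Σ v_i α_i^2 r_i = 10·10·7 + 3·1·12 + 6·3·8 + 11·9·1 + 9·3·4 = 1087 ≡ 8.
  S = (6, 10, 8) ≠ 0, so r is not a codeword (an error is present).
Step 3: locate the error. For a single error e at position i, S_ℓ = v_i·e·α_i^ℓ, so α_err = S_1/S_0.
  S_0^{−1} = 6^{−1} = 11 (mod 13), so α_err = 10·11 = 110 ≡ 6 = α_1. Error position i = 1.
  Consistency check: S_2/S_1 = 8·4 = 32 ≡ 6 = α_err ✓ (single-error assumption holds).
Step 4: error magnitude e = S_0/v_1 = S_0·∏_{j≠1}(α_1 − α_j) = 6·4 = 24 ≡ 11 (mod 13).
Step 5: correct position 1: c_1 = r_1 − e = 7 − 11 ≡ 9 (mod 13). Hence c = [9, 12, 8, 1, 4].
  Check: interpolating c through the α_i gives m(x) = 6 + 7·x (degree < 2) with m(α_i) = c_i for every i, so c is indeed a codeword.


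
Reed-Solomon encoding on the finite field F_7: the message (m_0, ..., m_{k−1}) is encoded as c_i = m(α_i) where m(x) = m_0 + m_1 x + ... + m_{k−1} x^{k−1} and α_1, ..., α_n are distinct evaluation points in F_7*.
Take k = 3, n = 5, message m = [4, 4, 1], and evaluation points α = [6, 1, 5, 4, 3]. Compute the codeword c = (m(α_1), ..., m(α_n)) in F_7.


c = [1, 2, 0, 1, 4]

Message polynomial: m(x) = 4 + 4·x + 1·x^2 (mod 7).
For each evaluation point α_i, compute m(α_i) mod 7:
  α_1 = 6: Horner steps 1 → 3 → 1, so m(6) = 1.
  α_2 = 1: Horner steps 1 → 5 → 2, so m(1) = 2.
  α_3 = 5: Horner steps 1 → 2 → 0, so m(5) = 0.
  α_4 = 4: Horner steps 1 → 1 → 1, so m(4) = 1.
  α_5 = 3: Horner steps 1 → 0 → 4, so m(3) = 4.
Codeword c = [1, 2, 0, 1, 4] ∈ F_7^5.


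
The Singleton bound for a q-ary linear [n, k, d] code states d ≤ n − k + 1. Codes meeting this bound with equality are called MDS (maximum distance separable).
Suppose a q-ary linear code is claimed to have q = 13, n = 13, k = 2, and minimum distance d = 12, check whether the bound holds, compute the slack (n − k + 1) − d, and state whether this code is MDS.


Singleton RHS = n − k + 1 = 12, slack = 0, bound satisfied, MDS.

Singleton bound: d ≤ n − k + 1.
Here n = 13, k = 2, so n − k + 1 = 12.
Given d = 12, check d ≤ 12: YES.
Slack = (n − k + 1) − d = 0.
The code is MDS (slack = 0).
Description: the claimed parameters are [13, 2, 12]_13; such a code would be MDS (meets Singleton bound).


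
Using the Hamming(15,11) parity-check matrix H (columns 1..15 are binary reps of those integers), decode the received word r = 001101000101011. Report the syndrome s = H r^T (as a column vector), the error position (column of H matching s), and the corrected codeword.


s = (0, 1, 1, 0)^T, error position = 6, corrected codeword c = 001100000101011

Compute s = H r^T mod 2 one row at a time:
  s_1 = 0 + 0 + 1 + 0 + 1 + 0 + 1 + 1 = 4 ≡ 0 (mod 2).
  s_2 = 1 + 0 + 1 + 0 + 1 + 0 + 1 + 1 = 5 ≡ 1 (mod 2).
  s_3 = 0 + 1 + 1 + 0 + 1 + 0 + 1 + 1 = 5 ≡ 1 (mod 2).
  s_4 = 0 + 1 + 0 + 0 + 0 + 0 + 0 + 1 = 2 ≡ 0 (mod 2).
s = (0, 1, 1, 0)^T — this equals column 6 of H (binary 0110), so error is at position 6.
Correct: flip bit 6 of r = 001101000101011 to get c = 001100000101011.


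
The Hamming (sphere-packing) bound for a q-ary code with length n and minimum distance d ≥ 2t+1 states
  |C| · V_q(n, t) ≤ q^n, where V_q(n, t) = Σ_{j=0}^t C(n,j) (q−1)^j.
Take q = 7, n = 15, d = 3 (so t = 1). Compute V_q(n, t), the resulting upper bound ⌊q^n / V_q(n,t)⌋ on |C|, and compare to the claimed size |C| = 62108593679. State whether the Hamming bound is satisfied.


V_q(n, t) = 91, q^n = 4747561509943, Hamming bound = 52171005603, |C| = 62108593679 > bound (violated).

Step 1: Compute V_q(n, t) = Σ_{j=0}^1 C(n, j) (q−1)^j.
  j = 0: C(15,0)·(6)^0 = 1·1 = 1.
  j = 1: C(15,1)·(6)^1 = 15·6 = 90.
  V_q(n, t) = 1 + 90 = 91.
Step 2: q^n = 7^15 = 4747561509943.
Step 3: Hamming bound ⌊q^n / V_q(n,t)⌋ = ⌊4747561509943/91⌋ = 52171005603.
Step 4: Compare |C| = 62108593679 to 52171005603: violated.
The claimed |C| lies above the Hamming bound, so no 7-ary code of length 15 with d ≥ 3 can have 62108593679 codewords.
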